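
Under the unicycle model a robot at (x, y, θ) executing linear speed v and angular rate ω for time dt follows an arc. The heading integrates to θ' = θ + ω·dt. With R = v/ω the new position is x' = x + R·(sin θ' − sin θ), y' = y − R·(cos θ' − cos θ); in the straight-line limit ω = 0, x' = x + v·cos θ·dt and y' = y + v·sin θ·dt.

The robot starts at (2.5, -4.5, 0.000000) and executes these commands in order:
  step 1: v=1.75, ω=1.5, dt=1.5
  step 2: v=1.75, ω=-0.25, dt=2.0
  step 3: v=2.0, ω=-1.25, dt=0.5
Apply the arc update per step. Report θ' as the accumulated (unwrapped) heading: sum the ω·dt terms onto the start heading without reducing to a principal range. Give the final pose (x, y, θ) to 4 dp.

(2.0971, 1.5241, 1.1250)

step 1: θ'=2.2500 (R=1.1667) → pose (3.4078, -2.6005, 2.2500)
step 2: θ'=1.7500 (R=-7.0000) → pose (1.9664, 0.5490, 1.7500)
step 3: θ'=1.1250 (R=-1.6000) → pose (2.0971, 1.5241, 1.1250)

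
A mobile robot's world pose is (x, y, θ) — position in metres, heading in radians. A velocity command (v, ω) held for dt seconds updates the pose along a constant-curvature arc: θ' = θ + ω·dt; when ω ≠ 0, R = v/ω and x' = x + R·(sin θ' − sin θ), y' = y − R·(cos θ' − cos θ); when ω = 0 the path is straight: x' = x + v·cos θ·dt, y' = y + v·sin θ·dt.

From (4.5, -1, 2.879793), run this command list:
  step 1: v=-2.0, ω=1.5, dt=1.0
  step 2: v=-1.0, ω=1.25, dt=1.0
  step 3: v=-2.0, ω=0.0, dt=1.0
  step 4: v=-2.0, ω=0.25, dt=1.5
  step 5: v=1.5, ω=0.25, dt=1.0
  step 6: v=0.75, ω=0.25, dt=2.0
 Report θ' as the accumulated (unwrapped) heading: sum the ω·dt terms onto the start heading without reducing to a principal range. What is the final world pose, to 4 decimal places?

step 1: θ'=4.3798 (R=-1.3333) → pose (6.1054, -0.1474, 4.3798)
step 2: θ'=5.6298 (R=-0.8000) → pose (5.8355, 0.7490, 5.6298)
step 3: θ'=5.6298 (straight) → pose (4.2475, 1.9648, 5.6298)
step 4: θ'=6.0048 (R=-8.0000) → pose (1.5829, 3.3045, 6.0048)
step 5: θ'=6.2548 (R=6.0000) → pose (3.0614, 3.0759, 6.2548)
step 6: θ'=6.7548 (R=3.0000) → pose (4.5095, 3.4022, 6.7548)

(4.5095, 3.4022, 6.7548)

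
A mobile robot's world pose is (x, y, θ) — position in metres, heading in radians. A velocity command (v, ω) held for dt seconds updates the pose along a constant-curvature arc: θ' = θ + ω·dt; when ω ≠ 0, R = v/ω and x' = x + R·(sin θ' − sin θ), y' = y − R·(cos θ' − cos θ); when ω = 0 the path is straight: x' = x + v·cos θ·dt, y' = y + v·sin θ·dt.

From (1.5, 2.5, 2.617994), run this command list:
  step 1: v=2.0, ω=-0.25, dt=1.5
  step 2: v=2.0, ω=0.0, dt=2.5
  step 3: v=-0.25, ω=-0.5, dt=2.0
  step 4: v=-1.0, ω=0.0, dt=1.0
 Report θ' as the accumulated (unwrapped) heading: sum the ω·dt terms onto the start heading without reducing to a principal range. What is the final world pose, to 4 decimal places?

step 1: θ'=2.2430 (R=-8.0000) → pose (-0.7596, 4.4465, 2.2430)
step 2: θ'=2.2430 (straight) → pose (-3.8732, 8.3588, 2.2430)
step 3: θ'=1.2430 (R=0.5000) → pose (-3.7910, 7.8865, 1.2430)
step 4: θ'=1.2430 (straight) → pose (-4.1130, 6.9397, 1.2430)

(-4.1130, 6.9397, 1.2430)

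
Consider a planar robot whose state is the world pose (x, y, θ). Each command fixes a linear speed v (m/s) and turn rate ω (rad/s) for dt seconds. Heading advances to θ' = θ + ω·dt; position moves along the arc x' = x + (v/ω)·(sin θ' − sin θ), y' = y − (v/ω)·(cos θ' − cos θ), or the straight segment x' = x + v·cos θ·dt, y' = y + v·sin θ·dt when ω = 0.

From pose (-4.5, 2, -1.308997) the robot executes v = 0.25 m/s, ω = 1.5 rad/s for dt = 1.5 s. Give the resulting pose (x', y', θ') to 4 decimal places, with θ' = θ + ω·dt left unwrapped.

θ' = -1.3090 + 1.5·1.5 = 0.9410
R = v/ω = 0.25/1.5 = 0.1667
x' = -4.5 + 0.1667·(sin 0.9410 − sin -1.3090) = -4.2043
y' = 2 − 0.1667·(cos 0.9410 − cos -1.3090) = 1.9450

(-4.2043, 1.9450, 0.9410)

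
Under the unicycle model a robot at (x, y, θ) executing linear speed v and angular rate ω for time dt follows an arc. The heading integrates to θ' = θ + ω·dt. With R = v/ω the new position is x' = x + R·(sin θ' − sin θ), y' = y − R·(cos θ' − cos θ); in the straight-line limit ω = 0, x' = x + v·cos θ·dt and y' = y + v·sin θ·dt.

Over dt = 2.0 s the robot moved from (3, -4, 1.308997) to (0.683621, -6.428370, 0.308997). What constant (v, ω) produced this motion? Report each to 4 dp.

v = -1.7500, ω = -0.5000

Δθ = 0.308997 − 1.308997 = -1.000000
ω = Δθ/dt = -1.000000/2.0 = -0.5000
R = −Δy/(cos θ' − cos θ) = 3.5000
v = R·ω = 3.5000·-0.5000 = -1.7500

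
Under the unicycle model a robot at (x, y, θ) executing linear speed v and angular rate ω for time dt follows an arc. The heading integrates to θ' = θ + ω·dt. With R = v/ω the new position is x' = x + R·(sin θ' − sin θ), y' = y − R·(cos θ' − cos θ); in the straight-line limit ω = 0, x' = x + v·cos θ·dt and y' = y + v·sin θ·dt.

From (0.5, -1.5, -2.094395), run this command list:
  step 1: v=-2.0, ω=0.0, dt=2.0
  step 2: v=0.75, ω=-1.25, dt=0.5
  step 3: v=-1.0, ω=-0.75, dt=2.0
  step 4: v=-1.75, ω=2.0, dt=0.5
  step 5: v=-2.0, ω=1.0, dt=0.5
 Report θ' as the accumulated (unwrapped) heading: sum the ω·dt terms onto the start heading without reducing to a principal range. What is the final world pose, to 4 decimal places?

(5.6249, 0.8429, -2.7194)

step 1: θ'=-2.0944 (straight) → pose (2.5000, 1.9641, -2.0944)
step 2: θ'=-2.7194 (R=-0.6000) → pose (2.2262, 1.7168, -2.7194)
step 3: θ'=-4.2194 (R=1.3333) → pose (3.9472, 1.1316, -4.2194)
step 4: θ'=-3.2194 (R=-0.8750) → pose (4.6500, 0.6733, -3.2194)
step 5: θ'=-2.7194 (R=-2.0000) → pose (5.6249, 0.8429, -2.7194)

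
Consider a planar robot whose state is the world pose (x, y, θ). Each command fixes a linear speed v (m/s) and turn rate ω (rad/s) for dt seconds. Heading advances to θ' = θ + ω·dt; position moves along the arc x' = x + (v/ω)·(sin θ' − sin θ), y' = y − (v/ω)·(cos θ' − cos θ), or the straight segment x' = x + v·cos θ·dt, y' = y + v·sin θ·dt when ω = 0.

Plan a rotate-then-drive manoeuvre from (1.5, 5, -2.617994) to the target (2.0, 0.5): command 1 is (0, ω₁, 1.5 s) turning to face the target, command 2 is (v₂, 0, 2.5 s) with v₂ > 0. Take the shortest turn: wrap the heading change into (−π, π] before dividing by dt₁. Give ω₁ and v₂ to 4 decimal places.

heading to target = atan2(0.5−5, 2−1.5) = -1.4601
Δθ = wrap(-1.4601 − -2.6180) = 1.1579; ω₁ = Δθ/dt₁ = 0.7719
distance = √((2−1.5)² + (0.5−5)²) = 4.5277; v₂ = distance/dt₂ = 1.8111

ω₁ = 0.7719, v₂ = 1.8111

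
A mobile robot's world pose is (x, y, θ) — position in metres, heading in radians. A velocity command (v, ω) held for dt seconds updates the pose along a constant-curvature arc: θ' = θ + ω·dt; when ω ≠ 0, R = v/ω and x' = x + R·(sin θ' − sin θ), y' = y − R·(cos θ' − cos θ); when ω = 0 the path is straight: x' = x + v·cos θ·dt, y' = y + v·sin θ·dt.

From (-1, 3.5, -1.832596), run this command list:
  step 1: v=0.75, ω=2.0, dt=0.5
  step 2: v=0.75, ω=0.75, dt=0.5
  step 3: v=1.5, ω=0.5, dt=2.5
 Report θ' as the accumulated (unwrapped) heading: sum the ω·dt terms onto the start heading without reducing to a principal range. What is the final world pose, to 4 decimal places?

step 1: θ'=-0.8326 (R=0.3750) → pose (-0.9152, 3.1506, -0.8326)
step 2: θ'=-0.4576 (R=1.0000) → pose (-0.6173, 2.9264, -0.4576)
step 3: θ'=0.7924 (R=3.0000) → pose (2.8442, 3.5114, 0.7924)

(2.8442, 3.5114, 0.7924)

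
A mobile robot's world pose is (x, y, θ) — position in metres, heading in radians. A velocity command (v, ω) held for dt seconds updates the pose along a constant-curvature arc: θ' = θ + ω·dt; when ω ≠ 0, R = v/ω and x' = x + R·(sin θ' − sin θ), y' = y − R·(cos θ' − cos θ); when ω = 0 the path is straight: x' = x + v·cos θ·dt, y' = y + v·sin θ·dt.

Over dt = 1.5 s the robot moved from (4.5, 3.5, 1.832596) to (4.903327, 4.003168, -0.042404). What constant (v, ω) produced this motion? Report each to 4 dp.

v = 0.5000, ω = -1.2500

Δθ = -0.042404 − 1.832596 = -1.875000
ω = Δθ/dt = -1.875000/1.5 = -1.2500
R = −Δy/(cos θ' − cos θ) = -0.4000
v = R·ω = -0.4000·-1.2500 = 0.5000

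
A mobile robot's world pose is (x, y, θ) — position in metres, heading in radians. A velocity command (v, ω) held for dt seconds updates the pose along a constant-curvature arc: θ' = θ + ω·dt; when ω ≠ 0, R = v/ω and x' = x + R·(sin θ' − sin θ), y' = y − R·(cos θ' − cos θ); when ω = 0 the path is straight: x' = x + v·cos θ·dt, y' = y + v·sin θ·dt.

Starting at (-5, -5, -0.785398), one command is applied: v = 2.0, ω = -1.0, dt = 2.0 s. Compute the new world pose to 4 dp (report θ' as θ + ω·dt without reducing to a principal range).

(-5.7168, -8.2887, -2.7854)

θ' = -0.7854 + -1.0·2.0 = -2.7854
R = v/ω = 2.0/-1.0 = -2.0000
x' = -5 + -2.0000·(sin -2.7854 − sin -0.7854) = -5.7168
y' = -5 − -2.0000·(cos -2.7854 − cos -0.7854) = -8.2887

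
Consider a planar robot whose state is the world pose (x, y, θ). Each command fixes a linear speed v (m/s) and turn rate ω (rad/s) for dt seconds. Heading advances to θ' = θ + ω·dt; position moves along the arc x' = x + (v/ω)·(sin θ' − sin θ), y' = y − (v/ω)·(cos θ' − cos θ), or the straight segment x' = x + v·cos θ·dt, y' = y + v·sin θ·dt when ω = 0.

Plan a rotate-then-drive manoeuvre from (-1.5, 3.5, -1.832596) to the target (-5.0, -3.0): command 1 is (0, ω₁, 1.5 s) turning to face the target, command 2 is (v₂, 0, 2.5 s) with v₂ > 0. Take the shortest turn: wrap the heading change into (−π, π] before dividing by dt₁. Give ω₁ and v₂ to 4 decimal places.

heading to target = atan2(-3−3.5, -5−-1.5) = -2.0647
Δθ = wrap(-2.0647 − -1.8326) = -0.2321; ω₁ = Δθ/dt₁ = -0.1548
distance = √((-5−-1.5)² + (-3−3.5)²) = 7.3824; v₂ = distance/dt₂ = 2.9530

ω₁ = -0.1548, v₂ = 2.9530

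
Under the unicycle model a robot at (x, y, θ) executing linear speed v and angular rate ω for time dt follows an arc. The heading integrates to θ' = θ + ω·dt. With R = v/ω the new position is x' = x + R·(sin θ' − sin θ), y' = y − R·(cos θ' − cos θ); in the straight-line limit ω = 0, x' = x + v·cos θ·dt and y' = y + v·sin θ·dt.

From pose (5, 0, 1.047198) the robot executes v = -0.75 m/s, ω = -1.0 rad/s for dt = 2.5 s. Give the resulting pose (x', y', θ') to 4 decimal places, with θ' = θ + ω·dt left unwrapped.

(3.6057, 0.2867, -1.4528)

θ' = 1.0472 + -1.0·2.5 = -1.4528
R = v/ω = -0.75/-1.0 = 0.7500
x' = 5 + 0.7500·(sin -1.4528 − sin 1.0472) = 3.6057
y' = 0 − 0.7500·(cos -1.4528 − cos 1.0472) = 0.2867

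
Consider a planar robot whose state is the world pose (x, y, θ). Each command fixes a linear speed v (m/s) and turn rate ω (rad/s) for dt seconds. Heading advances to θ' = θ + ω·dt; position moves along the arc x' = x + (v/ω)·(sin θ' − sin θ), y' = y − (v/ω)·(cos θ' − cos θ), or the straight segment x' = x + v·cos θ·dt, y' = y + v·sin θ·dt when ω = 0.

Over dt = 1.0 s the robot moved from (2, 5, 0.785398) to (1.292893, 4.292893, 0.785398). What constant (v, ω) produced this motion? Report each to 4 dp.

Δθ = 0.785398 − 0.785398 = 0.000000
ω = Δθ/dt = 0.000000/1.0 = 0.0000
ω = 0 → v = (Δx·cos θ + Δy·sin θ)/dt = -1.0000

v = -1.0000, ω = 0.0000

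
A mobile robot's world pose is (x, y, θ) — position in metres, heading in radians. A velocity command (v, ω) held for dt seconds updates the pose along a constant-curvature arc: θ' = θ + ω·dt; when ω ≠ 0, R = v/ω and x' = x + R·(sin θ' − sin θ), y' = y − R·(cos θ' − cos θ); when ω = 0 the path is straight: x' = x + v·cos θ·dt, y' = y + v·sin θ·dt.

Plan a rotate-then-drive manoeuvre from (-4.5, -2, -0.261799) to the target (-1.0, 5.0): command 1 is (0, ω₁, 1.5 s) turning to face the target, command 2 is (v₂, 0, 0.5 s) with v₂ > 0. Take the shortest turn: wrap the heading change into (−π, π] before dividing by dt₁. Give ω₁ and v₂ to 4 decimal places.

heading to target = atan2(5−-2, -1−-4.5) = 1.1071
Δθ = wrap(1.1071 − -0.2618) = 1.3689; ω₁ = Δθ/dt₁ = 0.9126
distance = √((-1−-4.5)² + (5−-2)²) = 7.8262; v₂ = distance/dt₂ = 15.6525

ω₁ = 0.9126, v₂ = 15.6525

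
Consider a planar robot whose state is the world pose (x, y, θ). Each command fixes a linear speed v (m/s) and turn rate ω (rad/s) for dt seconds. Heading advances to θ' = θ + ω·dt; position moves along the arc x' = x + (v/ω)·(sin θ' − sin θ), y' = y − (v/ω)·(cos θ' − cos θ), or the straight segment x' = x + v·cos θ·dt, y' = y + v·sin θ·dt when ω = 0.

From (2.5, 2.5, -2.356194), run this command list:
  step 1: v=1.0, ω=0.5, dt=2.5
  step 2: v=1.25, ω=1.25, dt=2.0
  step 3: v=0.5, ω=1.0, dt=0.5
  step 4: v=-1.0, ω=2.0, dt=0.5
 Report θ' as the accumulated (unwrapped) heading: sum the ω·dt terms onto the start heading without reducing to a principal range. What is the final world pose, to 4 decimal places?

step 1: θ'=-1.1062 (R=2.0000) → pose (2.1262, 0.1897, -1.1062)
step 2: θ'=1.3938 (R=1.0000) → pose (4.0046, 0.4617, 1.3938)
step 3: θ'=1.8938 (R=0.5000) → pose (3.9865, 0.7084, 1.8938)
step 4: θ'=2.8938 (R=-0.5000) → pose (4.3381, 0.3824, 2.8938)

(4.3381, 0.3824, 2.8938)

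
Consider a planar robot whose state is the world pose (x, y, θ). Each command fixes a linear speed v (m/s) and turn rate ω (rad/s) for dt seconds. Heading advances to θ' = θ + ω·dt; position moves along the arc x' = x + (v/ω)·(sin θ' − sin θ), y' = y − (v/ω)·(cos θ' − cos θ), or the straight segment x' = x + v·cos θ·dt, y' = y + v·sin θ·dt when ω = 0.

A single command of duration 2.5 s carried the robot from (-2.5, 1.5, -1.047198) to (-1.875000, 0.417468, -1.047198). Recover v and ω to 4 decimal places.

v = 0.5000, ω = 0.0000

Δθ = -1.047198 − -1.047198 = 0.000000
ω = Δθ/dt = 0.000000/2.5 = 0.0000
ω = 0 → v = (Δx·cos θ + Δy·sin θ)/dt = 0.5000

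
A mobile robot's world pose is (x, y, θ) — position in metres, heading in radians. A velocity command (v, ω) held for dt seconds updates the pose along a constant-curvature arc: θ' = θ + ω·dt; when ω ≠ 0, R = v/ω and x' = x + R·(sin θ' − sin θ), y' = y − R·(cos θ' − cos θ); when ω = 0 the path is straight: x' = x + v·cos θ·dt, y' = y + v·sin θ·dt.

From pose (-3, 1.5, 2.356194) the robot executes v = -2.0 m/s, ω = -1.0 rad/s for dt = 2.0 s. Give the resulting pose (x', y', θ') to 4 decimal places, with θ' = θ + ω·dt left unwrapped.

(-3.7168, -1.7887, 0.3562)

θ' = 2.3562 + -1.0·2.0 = 0.3562
R = v/ω = -2.0/-1.0 = 2.0000
x' = -3 + 2.0000·(sin 0.3562 − sin 2.3562) = -3.7168
y' = 1.5 − 2.0000·(cos 0.3562 − cos 2.3562) = -1.7887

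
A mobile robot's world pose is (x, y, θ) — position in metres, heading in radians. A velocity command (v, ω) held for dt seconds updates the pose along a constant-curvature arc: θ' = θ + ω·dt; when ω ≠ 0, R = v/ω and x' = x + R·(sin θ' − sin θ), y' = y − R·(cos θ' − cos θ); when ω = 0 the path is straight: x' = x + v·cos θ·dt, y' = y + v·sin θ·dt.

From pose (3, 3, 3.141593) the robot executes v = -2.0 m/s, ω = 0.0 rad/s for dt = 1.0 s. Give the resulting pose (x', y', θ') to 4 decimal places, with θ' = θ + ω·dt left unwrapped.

θ' = 3.1416 + 0.0·1.0 = 3.1416
ω = 0 → straight: x' = 3 + -2.0·cos(3.1416)·1.0 = 5.0000
y' = 3 + -2.0·sin(3.1416)·1.0 = 3.0000

(5.0000, 3.0000, 3.1416)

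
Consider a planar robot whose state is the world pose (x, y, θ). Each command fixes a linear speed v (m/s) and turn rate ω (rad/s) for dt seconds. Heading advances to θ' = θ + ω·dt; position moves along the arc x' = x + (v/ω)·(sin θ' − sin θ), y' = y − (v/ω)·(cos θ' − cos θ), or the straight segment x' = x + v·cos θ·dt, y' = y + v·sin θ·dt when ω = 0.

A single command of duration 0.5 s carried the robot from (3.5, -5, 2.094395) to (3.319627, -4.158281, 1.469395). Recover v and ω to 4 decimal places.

v = 1.7500, ω = -1.2500

Δθ = 1.469395 − 2.094395 = -0.625000
ω = Δθ/dt = -0.625000/0.5 = -1.2500
R = −Δy/(cos θ' − cos θ) = -1.4000
v = R·ω = -1.4000·-1.2500 = 1.7500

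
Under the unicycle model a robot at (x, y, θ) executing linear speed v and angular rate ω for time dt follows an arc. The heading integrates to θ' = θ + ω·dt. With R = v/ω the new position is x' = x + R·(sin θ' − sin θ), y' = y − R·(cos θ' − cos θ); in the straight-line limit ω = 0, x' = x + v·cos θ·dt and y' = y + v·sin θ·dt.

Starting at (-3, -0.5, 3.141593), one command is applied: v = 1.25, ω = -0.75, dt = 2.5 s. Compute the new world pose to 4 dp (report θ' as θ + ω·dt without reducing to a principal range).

θ' = 3.1416 + -0.75·2.5 = 1.2666
R = v/ω = 1.25/-0.75 = -1.6667
x' = -3 + -1.6667·(sin 1.2666 − sin 3.1416) = -4.5901
y' = -0.5 − -1.6667·(cos 1.2666 − cos 3.1416) = 1.6659

(-4.5901, 1.6659, 1.2666)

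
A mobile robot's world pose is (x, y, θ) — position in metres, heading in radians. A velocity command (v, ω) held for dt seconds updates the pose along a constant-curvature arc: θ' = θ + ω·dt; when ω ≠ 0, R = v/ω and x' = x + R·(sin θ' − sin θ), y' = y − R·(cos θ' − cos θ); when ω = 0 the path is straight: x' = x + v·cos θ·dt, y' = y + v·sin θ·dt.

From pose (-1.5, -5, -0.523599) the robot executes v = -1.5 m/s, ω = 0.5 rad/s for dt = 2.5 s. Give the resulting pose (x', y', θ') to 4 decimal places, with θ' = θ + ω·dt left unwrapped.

θ' = -0.5236 + 0.5·2.5 = 0.7264
R = v/ω = -1.5/0.5 = -3.0000
x' = -1.5 + -3.0000·(sin 0.7264 − sin -0.5236) = -4.9926
y' = -5 − -3.0000·(cos 0.7264 − cos -0.5236) = -5.3554

(-4.9926, -5.3554, 0.7264)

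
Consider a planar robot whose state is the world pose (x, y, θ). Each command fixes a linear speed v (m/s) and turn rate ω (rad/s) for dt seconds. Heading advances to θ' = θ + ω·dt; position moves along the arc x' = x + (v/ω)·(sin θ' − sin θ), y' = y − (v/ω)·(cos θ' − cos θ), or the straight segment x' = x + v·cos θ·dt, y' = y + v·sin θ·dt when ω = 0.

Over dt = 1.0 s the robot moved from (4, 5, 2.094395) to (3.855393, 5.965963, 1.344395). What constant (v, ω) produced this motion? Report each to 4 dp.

v = 1.0000, ω = -0.7500

Δθ = 1.344395 − 2.094395 = -0.750000
ω = Δθ/dt = -0.750000/1.0 = -0.7500
R = −Δy/(cos θ' − cos θ) = -1.3333
v = R·ω = -1.3333·-0.7500 = 1.0000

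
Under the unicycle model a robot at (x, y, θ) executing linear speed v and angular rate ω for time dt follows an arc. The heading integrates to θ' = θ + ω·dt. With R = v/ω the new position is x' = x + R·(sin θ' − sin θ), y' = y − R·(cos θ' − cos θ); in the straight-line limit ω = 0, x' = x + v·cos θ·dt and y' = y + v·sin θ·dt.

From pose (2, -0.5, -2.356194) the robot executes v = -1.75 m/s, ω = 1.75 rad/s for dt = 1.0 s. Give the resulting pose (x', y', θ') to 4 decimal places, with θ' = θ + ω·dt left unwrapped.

(1.8626, 1.0289, -0.6062)

θ' = -2.3562 + 1.75·1.0 = -0.6062
R = v/ω = -1.75/1.75 = -1.0000
x' = 2 + -1.0000·(sin -0.6062 − sin -2.3562) = 1.8626
y' = -0.5 − -1.0000·(cos -0.6062 − cos -2.3562) = 1.0289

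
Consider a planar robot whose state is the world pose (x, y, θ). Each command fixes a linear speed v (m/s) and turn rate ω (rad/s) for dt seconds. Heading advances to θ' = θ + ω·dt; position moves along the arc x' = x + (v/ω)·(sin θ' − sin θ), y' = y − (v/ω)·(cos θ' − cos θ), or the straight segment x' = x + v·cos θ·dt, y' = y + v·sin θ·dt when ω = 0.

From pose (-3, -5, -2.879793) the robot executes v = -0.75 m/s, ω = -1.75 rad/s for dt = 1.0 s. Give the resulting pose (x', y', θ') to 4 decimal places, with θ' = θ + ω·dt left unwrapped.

θ' = -2.8798 + -1.75·1.0 = -4.6298
R = v/ω = -0.75/-1.75 = 0.4286
x' = -3 + 0.4286·(sin -4.6298 − sin -2.8798) = -2.4620
y' = -5 − 0.4286·(cos -4.6298 − cos -2.8798) = -5.3786

(-2.4620, -5.3786, -4.6298)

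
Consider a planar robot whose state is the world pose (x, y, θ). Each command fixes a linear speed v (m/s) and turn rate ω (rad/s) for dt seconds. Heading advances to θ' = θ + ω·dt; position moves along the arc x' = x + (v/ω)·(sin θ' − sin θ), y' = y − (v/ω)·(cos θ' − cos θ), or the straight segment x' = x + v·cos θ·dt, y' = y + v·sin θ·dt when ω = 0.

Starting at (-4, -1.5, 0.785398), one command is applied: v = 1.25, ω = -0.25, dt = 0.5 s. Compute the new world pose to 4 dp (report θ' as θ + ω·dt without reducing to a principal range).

(-3.5316, -1.0868, 0.6604)

θ' = 0.7854 + -0.25·0.5 = 0.6604
R = v/ω = 1.25/-0.25 = -5.0000
x' = -4 + -5.0000·(sin 0.6604 − sin 0.7854) = -3.5316
y' = -1.5 − -5.0000·(cos 0.6604 − cos 0.7854) = -1.0868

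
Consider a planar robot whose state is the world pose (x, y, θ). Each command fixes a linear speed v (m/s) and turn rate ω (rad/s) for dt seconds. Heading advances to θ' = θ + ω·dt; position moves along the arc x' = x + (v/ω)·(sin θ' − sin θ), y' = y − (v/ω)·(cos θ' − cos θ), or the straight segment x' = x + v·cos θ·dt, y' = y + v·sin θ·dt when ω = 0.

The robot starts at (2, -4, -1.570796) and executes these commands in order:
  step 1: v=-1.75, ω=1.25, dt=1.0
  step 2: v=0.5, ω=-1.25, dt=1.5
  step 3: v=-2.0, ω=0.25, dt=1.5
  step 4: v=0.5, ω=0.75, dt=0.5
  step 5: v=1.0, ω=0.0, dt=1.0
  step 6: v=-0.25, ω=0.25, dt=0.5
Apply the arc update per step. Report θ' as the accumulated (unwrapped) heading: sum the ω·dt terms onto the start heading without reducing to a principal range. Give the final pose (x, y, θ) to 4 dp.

(2.5892, -1.7010, -1.3208)

step 1: θ'=-0.3208 (R=-1.4000) → pose (1.0415, -2.6714, -0.3208)
step 2: θ'=-2.1958 (R=-0.4000) → pose (1.2397, -3.2851, -2.1958)
step 3: θ'=-1.8208 (R=-8.0000) → pose (2.5033, -0.5835, -1.8208)
step 4: θ'=-1.4458 (R=0.6667) → pose (2.4878, -0.8316, -1.4458)
step 5: θ'=-1.4458 (straight) → pose (2.6125, -1.8238, -1.4458)
step 6: θ'=-1.3208 (R=-1.0000) → pose (2.5892, -1.7010, -1.3208)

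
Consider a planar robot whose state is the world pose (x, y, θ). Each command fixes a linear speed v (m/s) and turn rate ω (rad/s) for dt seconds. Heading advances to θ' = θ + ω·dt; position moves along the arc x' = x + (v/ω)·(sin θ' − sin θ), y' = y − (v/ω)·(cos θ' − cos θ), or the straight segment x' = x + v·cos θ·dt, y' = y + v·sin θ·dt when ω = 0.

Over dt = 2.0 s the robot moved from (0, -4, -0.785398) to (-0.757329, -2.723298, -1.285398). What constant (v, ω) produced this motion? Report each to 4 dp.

v = -0.7500, ω = -0.2500

Δθ = -1.285398 − -0.785398 = -0.500000
ω = Δθ/dt = -0.500000/2.0 = -0.2500
R = −Δy/(cos θ' − cos θ) = 3.0000
v = R·ω = 3.0000·-0.2500 = -0.7500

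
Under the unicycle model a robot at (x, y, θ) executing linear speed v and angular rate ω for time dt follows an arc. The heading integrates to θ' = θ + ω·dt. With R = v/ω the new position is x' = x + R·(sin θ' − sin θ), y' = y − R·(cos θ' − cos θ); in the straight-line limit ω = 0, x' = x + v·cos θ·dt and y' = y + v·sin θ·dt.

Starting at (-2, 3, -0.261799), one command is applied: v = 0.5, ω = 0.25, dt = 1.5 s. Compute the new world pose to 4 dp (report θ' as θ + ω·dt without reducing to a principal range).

(-1.2564, 2.9447, 0.1132)

θ' = -0.2618 + 0.25·1.5 = 0.1132
R = v/ω = 0.5/0.25 = 2.0000
x' = -2 + 2.0000·(sin 0.1132 − sin -0.2618) = -1.2564
y' = 3 − 2.0000·(cos 0.1132 − cos -0.2618) = 2.9447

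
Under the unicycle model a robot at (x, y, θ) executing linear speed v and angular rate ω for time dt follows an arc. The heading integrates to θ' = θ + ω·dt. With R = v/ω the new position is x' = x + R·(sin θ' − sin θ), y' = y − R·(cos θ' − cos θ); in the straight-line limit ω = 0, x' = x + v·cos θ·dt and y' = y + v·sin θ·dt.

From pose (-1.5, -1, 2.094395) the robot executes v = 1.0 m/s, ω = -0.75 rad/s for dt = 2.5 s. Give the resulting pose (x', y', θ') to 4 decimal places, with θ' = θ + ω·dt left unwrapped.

θ' = 2.0944 + -0.75·2.5 = 0.2194
R = v/ω = 1.0/-0.75 = -1.3333
x' = -1.5 + -1.3333·(sin 0.2194 − sin 2.0944) = -0.6355
y' = -1 − -1.3333·(cos 0.2194 − cos 2.0944) = 0.9680

(-0.6355, 0.9680, 0.2194)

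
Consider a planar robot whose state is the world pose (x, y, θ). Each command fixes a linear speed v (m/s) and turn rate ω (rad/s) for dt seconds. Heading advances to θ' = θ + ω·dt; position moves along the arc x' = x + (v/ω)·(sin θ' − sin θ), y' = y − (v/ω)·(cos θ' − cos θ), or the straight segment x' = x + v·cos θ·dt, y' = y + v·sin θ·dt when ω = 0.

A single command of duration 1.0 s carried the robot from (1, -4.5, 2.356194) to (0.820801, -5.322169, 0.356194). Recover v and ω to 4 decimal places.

v = -1.0000, ω = -2.0000

Δθ = 0.356194 − 2.356194 = -2.000000
ω = Δθ/dt = -2.000000/1.0 = -2.0000
R = −Δy/(cos θ' − cos θ) = 0.5000
v = R·ω = 0.5000·-2.0000 = -1.0000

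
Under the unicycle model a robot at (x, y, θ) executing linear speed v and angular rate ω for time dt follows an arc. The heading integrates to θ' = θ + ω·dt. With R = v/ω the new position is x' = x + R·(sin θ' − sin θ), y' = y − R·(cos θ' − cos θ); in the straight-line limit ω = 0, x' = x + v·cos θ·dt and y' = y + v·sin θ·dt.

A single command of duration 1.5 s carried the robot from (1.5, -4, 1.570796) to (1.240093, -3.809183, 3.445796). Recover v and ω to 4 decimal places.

v = 0.2500, ω = 1.2500

Δθ = 3.445796 − 1.570796 = 1.875000
ω = Δθ/dt = 1.875000/1.5 = 1.2500
R = Δx/(sin θ' − sin θ) = 0.2000
v = R·ω = 0.2000·1.2500 = 0.2500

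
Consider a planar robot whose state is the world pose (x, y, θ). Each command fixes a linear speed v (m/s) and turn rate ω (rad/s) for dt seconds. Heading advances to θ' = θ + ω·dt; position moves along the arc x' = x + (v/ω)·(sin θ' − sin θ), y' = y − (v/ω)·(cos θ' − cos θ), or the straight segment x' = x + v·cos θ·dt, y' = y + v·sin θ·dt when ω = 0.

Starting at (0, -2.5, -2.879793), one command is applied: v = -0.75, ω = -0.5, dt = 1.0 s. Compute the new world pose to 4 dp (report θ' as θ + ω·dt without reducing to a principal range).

θ' = -2.8798 + -0.5·1.0 = -3.3798
R = v/ω = -0.75/-0.5 = 1.5000
x' = 0 + 1.5000·(sin -3.3798 − sin -2.8798) = 0.7422
y' = -2.5 − 1.5000·(cos -3.3798 − cos -2.8798) = -2.4912

(0.7422, -2.4912, -3.3798)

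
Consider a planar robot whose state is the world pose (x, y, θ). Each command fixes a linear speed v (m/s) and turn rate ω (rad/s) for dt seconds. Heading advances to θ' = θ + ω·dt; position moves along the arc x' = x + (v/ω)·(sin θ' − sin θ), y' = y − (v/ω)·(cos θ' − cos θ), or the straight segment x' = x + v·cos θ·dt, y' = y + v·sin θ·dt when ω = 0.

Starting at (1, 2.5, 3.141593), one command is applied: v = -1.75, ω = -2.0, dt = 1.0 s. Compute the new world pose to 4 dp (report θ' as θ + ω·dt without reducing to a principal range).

(1.7956, 1.2609, 1.1416)

θ' = 3.1416 + -2.0·1.0 = 1.1416
R = v/ω = -1.75/-2.0 = 0.8750
x' = 1 + 0.8750·(sin 1.1416 − sin 3.1416) = 1.7956
y' = 2.5 − 0.8750·(cos 1.1416 − cos 3.1416) = 1.2609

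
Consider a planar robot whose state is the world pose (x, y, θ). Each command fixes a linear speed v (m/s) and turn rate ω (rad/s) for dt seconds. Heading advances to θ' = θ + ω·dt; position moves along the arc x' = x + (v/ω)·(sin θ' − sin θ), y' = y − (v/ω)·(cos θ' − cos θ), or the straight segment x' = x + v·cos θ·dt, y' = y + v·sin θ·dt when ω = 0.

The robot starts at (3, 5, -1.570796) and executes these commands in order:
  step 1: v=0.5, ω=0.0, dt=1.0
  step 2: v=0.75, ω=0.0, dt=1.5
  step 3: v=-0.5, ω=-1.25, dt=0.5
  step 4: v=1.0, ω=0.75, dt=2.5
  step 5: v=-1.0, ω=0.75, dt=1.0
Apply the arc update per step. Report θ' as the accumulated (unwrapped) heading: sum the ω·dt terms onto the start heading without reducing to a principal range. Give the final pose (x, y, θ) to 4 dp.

(2.7612, 1.5107, 0.4292)

step 1: θ'=-1.5708 (straight) → pose (3.0000, 4.5000, -1.5708)
step 2: θ'=-1.5708 (straight) → pose (3.0000, 3.3750, -1.5708)
step 3: θ'=-2.1958 (R=0.4000) → pose (3.0756, 3.6090, -2.1958)
step 4: θ'=-0.3208 (R=1.3333) → pose (3.7365, 1.5636, -0.3208)
step 5: θ'=0.4292 (R=-1.3333) → pose (2.7612, 1.5107, 0.4292)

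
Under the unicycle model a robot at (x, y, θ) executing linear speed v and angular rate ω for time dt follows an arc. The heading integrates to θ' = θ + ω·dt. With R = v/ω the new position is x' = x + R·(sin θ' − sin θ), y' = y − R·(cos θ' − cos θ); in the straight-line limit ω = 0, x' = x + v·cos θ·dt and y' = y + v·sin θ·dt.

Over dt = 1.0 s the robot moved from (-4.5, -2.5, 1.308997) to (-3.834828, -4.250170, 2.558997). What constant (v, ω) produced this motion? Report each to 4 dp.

v = -2.0000, ω = 1.2500

Δθ = 2.558997 − 1.308997 = 1.250000
ω = Δθ/dt = 1.250000/1.0 = 1.2500
R = −Δy/(cos θ' − cos θ) = -1.6000
v = R·ω = -1.6000·1.2500 = -2.0000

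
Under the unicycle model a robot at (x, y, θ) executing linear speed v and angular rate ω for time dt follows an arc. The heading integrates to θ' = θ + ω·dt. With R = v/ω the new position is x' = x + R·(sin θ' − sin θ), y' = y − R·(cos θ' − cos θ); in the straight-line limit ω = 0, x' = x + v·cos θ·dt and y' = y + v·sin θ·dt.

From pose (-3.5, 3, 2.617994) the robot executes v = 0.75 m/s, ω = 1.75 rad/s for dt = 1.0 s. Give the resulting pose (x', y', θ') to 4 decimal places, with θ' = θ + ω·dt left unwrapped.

(-4.1177, 2.7735, 4.3680)

θ' = 2.6180 + 1.75·1.0 = 4.3680
R = v/ω = 0.75/1.75 = 0.4286
x' = -3.5 + 0.4286·(sin 4.3680 − sin 2.6180) = -4.1177
y' = 3 − 0.4286·(cos 4.3680 − cos 2.6180) = 2.7735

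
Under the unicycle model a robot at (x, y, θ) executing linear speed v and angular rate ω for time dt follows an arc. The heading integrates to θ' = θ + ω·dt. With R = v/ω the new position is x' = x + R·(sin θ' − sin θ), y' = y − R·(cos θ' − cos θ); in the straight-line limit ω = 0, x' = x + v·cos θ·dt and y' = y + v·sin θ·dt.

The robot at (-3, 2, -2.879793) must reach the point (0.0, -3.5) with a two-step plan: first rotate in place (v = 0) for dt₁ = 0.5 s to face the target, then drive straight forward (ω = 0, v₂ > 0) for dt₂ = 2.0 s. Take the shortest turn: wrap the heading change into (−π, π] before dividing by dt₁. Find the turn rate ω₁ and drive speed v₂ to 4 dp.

ω₁ = 3.6167, v₂ = 3.1325

heading to target = atan2(-3.5−2, 0−-3) = -1.0714
Δθ = wrap(-1.0714 − -2.8798) = 1.8083; ω₁ = Δθ/dt₁ = 3.6167
distance = √((0−-3)² + (-3.5−2)²) = 6.2650; v₂ = distance/dt₂ = 3.1325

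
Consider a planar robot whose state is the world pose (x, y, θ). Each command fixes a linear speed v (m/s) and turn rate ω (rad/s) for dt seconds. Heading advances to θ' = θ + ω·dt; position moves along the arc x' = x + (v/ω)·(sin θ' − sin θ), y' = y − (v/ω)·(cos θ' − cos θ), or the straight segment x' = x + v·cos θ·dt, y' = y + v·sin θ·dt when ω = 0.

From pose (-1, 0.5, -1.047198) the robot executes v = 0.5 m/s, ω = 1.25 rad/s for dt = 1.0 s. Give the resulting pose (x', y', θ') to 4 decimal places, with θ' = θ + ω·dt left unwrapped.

(-0.5730, 0.3082, 0.2028)

θ' = -1.0472 + 1.25·1.0 = 0.2028
R = v/ω = 0.5/1.25 = 0.4000
x' = -1 + 0.4000·(sin 0.2028 − sin -1.0472) = -0.5730
y' = 0.5 − 0.4000·(cos 0.2028 − cos -1.0472) = 0.3082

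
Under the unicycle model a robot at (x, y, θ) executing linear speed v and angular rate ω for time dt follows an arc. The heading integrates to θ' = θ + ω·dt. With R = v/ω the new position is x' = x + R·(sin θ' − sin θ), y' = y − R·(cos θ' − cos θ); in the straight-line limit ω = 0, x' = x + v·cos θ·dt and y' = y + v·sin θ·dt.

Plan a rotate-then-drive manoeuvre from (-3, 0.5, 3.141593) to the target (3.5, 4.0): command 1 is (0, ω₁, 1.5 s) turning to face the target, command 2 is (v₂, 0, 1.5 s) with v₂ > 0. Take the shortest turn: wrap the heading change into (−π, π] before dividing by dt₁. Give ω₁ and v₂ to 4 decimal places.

ω₁ = -1.7651, v₂ = 4.9216

heading to target = atan2(4−0.5, 3.5−-3) = 0.4939
Δθ = wrap(0.4939 − 3.1416) = -2.6477; ω₁ = Δθ/dt₁ = -1.7651
distance = √((3.5−-3)² + (4−0.5)²) = 7.3824; v₂ = distance/dt₂ = 4.9216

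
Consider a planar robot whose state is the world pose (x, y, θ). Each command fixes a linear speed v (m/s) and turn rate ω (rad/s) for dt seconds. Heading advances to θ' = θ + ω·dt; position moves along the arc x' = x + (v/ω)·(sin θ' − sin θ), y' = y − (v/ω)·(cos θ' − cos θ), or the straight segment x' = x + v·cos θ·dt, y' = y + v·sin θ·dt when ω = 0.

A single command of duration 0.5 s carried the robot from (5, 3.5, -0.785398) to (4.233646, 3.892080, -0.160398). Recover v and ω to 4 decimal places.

Δθ = -0.160398 − -0.785398 = 0.625000
ω = Δθ/dt = 0.625000/0.5 = 1.2500
R = Δx/(sin θ' − sin θ) = -1.4000
v = R·ω = -1.4000·1.2500 = -1.7500

v = -1.7500, ω = 1.2500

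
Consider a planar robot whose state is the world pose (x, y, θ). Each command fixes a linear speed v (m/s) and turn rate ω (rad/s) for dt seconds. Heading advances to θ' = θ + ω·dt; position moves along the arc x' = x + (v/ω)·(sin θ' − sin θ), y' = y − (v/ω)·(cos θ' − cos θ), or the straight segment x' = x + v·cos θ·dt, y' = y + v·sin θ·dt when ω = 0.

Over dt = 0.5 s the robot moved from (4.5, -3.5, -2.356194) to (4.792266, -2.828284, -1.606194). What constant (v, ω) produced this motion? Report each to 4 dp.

v = -1.5000, ω = 1.5000

Δθ = -1.606194 − -2.356194 = 0.750000
ω = Δθ/dt = 0.750000/0.5 = 1.5000
R = −Δy/(cos θ' − cos θ) = -1.0000
v = R·ω = -1.0000·1.5000 = -1.5000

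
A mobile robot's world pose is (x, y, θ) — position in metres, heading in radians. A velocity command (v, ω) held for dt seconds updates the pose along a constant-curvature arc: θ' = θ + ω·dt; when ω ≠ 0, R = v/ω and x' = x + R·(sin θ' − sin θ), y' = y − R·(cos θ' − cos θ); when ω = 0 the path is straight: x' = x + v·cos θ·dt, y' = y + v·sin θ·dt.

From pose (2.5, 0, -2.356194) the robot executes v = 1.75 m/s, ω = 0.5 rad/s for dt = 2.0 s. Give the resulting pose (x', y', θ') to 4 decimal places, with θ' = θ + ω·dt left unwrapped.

θ' = -2.3562 + 0.5·2.0 = -1.3562
R = v/ω = 1.75/0.5 = 3.5000
x' = 2.5 + 3.5000·(sin -1.3562 − sin -2.3562) = 1.5552
y' = 0 − 3.5000·(cos -1.3562 − cos -2.3562) = -3.2202

(1.5552, -3.2202, -1.3562)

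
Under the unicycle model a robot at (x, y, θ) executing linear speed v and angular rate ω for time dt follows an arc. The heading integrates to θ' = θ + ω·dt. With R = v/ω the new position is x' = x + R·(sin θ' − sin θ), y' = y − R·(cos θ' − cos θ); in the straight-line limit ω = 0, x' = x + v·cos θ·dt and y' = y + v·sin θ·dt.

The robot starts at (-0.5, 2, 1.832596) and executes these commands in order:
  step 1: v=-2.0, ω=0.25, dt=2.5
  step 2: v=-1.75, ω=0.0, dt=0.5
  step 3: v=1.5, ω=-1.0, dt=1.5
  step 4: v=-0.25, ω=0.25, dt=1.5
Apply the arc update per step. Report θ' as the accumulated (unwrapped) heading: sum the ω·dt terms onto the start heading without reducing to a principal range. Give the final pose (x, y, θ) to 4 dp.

(2.4176, -0.9965, 1.3326)

step 1: θ'=2.4576 (R=-8.0000) → pose (2.1722, -2.1299, 2.4576)
step 2: θ'=2.4576 (straight) → pose (2.8504, -2.6828, 2.4576)
step 3: θ'=0.9576 (R=-1.5000) → pose (2.5715, -0.6570, 0.9576)
step 4: θ'=1.3326 (R=-1.0000) → pose (2.4176, -0.9965, 1.3326)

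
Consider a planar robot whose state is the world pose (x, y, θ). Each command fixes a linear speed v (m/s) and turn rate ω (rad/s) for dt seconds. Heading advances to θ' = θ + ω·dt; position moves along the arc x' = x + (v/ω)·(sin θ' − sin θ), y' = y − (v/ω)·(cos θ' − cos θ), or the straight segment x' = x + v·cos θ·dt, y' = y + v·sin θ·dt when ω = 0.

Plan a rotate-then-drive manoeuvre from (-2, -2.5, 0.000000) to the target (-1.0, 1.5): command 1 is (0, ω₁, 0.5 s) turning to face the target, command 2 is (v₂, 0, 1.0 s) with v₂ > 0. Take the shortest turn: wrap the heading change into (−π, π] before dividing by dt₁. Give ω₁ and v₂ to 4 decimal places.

ω₁ = 2.6516, v₂ = 4.1231

heading to target = atan2(1.5−-2.5, -1−-2) = 1.3258
Δθ = wrap(1.3258 − 0.0000) = 1.3258; ω₁ = Δθ/dt₁ = 2.6516
distance = √((-1−-2)² + (1.5−-2.5)²) = 4.1231; v₂ = distance/dt₂ = 4.1231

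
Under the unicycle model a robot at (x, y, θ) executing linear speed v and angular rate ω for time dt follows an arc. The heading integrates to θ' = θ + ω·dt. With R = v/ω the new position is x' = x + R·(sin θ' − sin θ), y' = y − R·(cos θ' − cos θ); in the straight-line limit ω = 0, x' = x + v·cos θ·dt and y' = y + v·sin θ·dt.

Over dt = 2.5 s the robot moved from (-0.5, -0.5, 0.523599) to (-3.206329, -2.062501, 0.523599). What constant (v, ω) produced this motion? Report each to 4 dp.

Δθ = 0.523599 − 0.523599 = 0.000000
ω = Δθ/dt = 0.000000/2.5 = 0.0000
ω = 0 → v = (Δx·cos θ + Δy·sin θ)/dt = -1.2500

v = -1.2500, ω = 0.0000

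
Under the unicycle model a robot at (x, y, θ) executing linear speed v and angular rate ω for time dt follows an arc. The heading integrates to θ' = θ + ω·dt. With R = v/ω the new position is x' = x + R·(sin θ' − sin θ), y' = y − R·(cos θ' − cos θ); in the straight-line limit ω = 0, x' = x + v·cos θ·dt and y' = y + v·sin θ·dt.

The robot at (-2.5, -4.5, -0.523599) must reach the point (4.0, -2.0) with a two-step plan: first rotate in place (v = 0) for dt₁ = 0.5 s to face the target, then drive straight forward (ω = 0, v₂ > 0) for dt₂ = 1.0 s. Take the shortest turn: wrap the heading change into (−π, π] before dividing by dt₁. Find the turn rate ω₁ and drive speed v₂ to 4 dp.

ω₁ = 1.7815, v₂ = 6.9642

heading to target = atan2(-2−-4.5, 4−-2.5) = 0.3672
Δθ = wrap(0.3672 − -0.5236) = 0.8908; ω₁ = Δθ/dt₁ = 1.7815
distance = √((4−-2.5)² + (-2−-4.5)²) = 6.9642; v₂ = distance/dt₂ = 6.9642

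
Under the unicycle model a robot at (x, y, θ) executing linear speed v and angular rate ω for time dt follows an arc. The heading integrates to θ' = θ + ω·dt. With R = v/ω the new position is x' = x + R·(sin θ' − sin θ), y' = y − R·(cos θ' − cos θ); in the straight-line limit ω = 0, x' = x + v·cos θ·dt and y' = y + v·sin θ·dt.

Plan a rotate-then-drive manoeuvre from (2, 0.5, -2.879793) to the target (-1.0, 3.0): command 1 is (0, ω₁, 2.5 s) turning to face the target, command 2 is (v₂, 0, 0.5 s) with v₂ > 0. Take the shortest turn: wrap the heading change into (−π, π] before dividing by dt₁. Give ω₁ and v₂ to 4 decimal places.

ω₁ = -0.3826, v₂ = 7.8102

heading to target = atan2(3−0.5, -1−2) = 2.4469
Δθ = wrap(2.4469 − -2.8798) = -0.9565; ω₁ = Δθ/dt₁ = -0.3826
distance = √((-1−2)² + (3−0.5)²) = 3.9051; v₂ = distance/dt₂ = 7.8102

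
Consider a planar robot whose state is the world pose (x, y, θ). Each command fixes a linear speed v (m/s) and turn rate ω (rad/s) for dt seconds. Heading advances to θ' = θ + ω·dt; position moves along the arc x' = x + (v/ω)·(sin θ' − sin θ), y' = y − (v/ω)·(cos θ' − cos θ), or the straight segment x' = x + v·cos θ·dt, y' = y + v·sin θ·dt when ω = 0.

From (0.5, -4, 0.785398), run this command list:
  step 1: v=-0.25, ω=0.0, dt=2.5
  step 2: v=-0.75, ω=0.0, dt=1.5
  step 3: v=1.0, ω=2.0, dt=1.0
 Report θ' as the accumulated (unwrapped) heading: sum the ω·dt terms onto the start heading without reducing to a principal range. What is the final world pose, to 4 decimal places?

(-0.9166, -4.4153, 2.7854)

step 1: θ'=0.7854 (straight) → pose (0.0581, -4.4419, 0.7854)
step 2: θ'=0.7854 (straight) → pose (-0.7374, -5.2374, 0.7854)
step 3: θ'=2.7854 (R=0.5000) → pose (-0.9166, -4.4153, 2.7854)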